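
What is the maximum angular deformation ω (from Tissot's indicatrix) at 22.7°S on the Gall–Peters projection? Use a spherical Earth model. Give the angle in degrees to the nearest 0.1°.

30.1°

Gall–Peters is a cylindrical equal-area projection with standard parallels at ±45°. For cylindrical equal-area with standard parallel φ₀, h = cos φ / cos φ₀ and k = cos φ₀ / cos φ, so h·k = 1.
At 22.7°: h = 1.305, k = 0.7665; principal scales a = 1.305, b = 0.7665.
sin(ω/2) = (a − b)/(a + b) = 0.5382/2.071 = 0.2598, so ω = 2 arcsin(0.2598) ≈ 30.1°.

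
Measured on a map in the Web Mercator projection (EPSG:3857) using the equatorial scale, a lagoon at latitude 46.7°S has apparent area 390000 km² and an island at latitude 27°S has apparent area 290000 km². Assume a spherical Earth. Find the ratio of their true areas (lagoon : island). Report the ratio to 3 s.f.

On Mercator the areal scale is sec²φ, so true area = apparent × cos²φ.
True area of lagoon: 390000 × cos²(46.7°) = 390000 × 0.4703 = 183400 km².
True area of island: 290000 × cos²(27°) = 290000 × 0.7939 = 230200 km².
Ratio = 183400 / 230200 ≈ 0.797.

0.797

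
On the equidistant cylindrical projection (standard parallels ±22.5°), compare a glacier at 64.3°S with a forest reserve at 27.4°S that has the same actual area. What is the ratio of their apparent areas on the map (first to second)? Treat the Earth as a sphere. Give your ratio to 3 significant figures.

2.05

With standard parallel φ₀ = 22.5°, the equirectangular projection gives x = Rλ cos φ₀, y = Rφ, so h = 1 and k = cos 22.5° / cos φ.
Areal scale at 64.3°: h·k = 1.000 × 2.130 = 2.130.
Areal scale at 27.4°: h·k = 1.000 × 1.041 = 1.041.
Ratio = 2.130/1.041 ≈ 2.05.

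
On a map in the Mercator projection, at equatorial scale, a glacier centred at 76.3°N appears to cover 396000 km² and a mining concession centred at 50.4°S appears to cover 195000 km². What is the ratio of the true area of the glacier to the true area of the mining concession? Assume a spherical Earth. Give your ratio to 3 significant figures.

0.280

On Mercator the areal scale is sec²φ, so true area = apparent × cos²φ.
True area of glacier: 396000 × cos²(76.3°) = 396000 × 0.05609 = 22210 km².
True area of mining concession: 195000 × cos²(50.4°) = 195000 × 0.4063 = 79230 km².
Ratio = 22210 / 79230 ≈ 0.280.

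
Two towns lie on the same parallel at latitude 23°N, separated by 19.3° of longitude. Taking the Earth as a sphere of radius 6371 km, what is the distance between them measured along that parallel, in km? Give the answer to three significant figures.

1980 km

Arc length along a parallel = R cos φ · Δλ (with Δλ in radians).
= 6371 × cos 23° × (19.3° × π/180) = 6371 × 0.9205 × 0.3368 ≈ 1980 km.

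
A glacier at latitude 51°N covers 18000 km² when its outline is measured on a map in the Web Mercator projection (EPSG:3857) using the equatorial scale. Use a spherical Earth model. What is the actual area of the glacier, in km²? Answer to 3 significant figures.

7130 km²

For Mercator, h = k = sec φ (a conformal cylindrical projection has a single point scale, 1/cos φ).
Areal scale = k² = sec²φ = 1/cos²(51°) = 1/0.6293² = 2.525.
True area = apparent / (areal scale) = 18000 / 2.525 ≈ 7130 km².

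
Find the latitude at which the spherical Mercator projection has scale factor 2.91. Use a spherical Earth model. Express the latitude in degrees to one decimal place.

Mercator scale is k = sec φ = 1/cos φ.
1/cos φ = 2.91  ⇒  cos φ = 0.3436  ⇒  φ = arccos(0.3436) ≈ 69.9°.

69.9°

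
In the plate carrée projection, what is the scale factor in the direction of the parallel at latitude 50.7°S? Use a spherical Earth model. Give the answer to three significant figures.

In the plate carrée (x = Rλ, y = Rφ), meridians are true-scale (h = 1) and parallels are stretched by k = sec φ.
k = 1/cos 50.7° = 1/0.6334 = 1.579.

1.58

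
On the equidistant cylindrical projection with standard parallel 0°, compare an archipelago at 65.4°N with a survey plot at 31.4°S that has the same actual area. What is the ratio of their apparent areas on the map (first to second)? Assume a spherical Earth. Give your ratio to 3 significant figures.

In the plate carrée (x = Rλ, y = Rφ), meridians are true-scale (h = 1) and parallels are stretched by k = sec φ.
Areal scale at 65.4°: h·k = 1.000 × 2.402 = 2.402.
Areal scale at 31.4°: h·k = 1.000 × 1.172 = 1.172.
Ratio = 2.402/1.172 ≈ 2.05.

2.05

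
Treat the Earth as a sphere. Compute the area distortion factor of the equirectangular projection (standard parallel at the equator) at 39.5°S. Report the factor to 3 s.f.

In the plate carrée (x = Rλ, y = Rφ), meridians are true-scale (h = 1) and parallels are stretched by k = sec φ.
Areal scale = h·k = 1 × sec φ; at 39.5°, h = 1.000, k = 1.296, so h·k = 1.296.

1.30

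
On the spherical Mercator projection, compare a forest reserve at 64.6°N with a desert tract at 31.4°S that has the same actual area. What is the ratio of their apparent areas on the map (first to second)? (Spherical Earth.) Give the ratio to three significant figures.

3.96

On Mercator, area is exaggerated by sec²φ = 1/cos²φ.
At 64.6°: sec²(64.6°) = 1/0.4289² = 5.435.
At 31.4°: sec²(31.4°) = 1/0.8536² = 1.373.
Ratio = 5.435/1.373 = cos²(31.4°)/cos²(64.6°) ≈ 3.96.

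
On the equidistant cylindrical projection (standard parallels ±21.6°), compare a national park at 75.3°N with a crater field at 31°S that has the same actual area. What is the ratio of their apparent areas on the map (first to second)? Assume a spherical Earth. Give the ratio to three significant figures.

The equidistant cylindrical projection with φ₀ = 21.6° has h = 1 (meridians true) and k = cos φ₀ / cos φ along parallels.
Areal scale at 75.3°: h·k = 1.000 × 3.664 = 3.664.
Areal scale at 31°: h·k = 1.000 × 1.085 = 1.085.
Ratio = 3.664/1.085 ≈ 3.38.

3.38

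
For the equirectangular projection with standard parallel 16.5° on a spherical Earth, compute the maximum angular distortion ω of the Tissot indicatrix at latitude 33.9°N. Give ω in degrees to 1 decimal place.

In the equirectangular projection with standard parallel φ₀ = 16.5° (x = Rλ cos φ₀, y = Rφ), meridians are true-scale (h = 1) and the parallel scale is k = cos φ₀ / cos φ.
At 33.9°: h = 1.000, k = 1.155; principal scales a = 1.155, b = 1.000.
sin(ω/2) = (a − b)/(a + b) = 0.1552/2.155 = 0.07201, so ω = 2 arcsin(0.07201) ≈ 8.3°.

8.3°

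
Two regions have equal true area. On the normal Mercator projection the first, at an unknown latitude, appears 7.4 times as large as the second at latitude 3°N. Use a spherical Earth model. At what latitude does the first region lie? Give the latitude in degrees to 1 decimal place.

On Mercator, (apparent₁)/(apparent₂) = sec²φ₁ / sec²φ₂ when true areas are equal.
cos²φ₂ / cos²φ₁ = 7.4  ⇒  cos φ₁ = cos 3° / √7.4 = 0.9986/2.720 = 0.3671.
φ₁ = arccos(0.3671) ≈ 68.5°.

68.5°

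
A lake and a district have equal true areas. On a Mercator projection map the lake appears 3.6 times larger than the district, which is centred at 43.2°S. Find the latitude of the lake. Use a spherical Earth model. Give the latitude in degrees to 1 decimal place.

Mercator areal scale is sec²φ, so apparent-area ratio = sec²φ₁ / sec²φ₂ = cos²φ₂ / cos²φ₁.
cos²φ₂ / cos²φ₁ = 3.6  ⇒  cos φ₁ = cos 43.2° / √3.6 = 0.7290/1.897 = 0.3842.
φ₁ = arccos(0.3842) ≈ 67.4°.

67.4°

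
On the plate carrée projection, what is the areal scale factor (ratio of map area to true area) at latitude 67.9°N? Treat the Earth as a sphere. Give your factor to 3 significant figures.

Plate carrée maps x = Rλ, y = Rφ. The meridian scale is h = 1 and the parallel scale is k = 1/cos φ = sec φ.
Areal scale = h·k = 1 × sec φ; at 67.9°, h = 1.000, k = 2.658, so h·k = 2.658.

2.66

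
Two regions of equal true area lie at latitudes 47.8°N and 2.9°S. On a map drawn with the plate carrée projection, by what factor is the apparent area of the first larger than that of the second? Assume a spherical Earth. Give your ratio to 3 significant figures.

For the equirectangular projection with φ₀ = 0 (plate carrée), h = 1 along meridians and k = sec φ along parallels.
Areal scale at 47.8°: h·k = 1.000 × 1.489 = 1.489.
Areal scale at 2.9°: h·k = 1.000 × 1.001 = 1.001.
Ratio = 1.489/1.001 ≈ 1.49.

1.49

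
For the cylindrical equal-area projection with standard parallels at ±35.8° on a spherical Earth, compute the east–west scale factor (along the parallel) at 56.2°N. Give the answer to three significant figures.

1.46

A cylindrical equal-area projection with standard parallel φ₀ has meridian scale h = cos φ / cos φ₀ and parallel scale k = cos φ₀ / cos φ (so areas are preserved, h·k = 1).
k = cos 35.8° / cos 56.2° = 0.8111/0.5563 = 1.458.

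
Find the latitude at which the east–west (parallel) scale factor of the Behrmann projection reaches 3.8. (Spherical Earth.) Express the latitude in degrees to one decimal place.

76.8°

Behrmann is a cylindrical equal-area projection with standard parallels at ±30°. A cylindrical equal-area projection with standard parallel φ₀ has meridian scale h = cos φ / cos φ₀ and parallel scale k = cos φ₀ / cos φ (so areas are preserved, h·k = 1).
k = cos φ₀ / cos φ = 3.8  ⇒  cos φ = cos 30° / 3.8 = 0.2279.
φ = arccos(0.2279) ≈ 76.8°.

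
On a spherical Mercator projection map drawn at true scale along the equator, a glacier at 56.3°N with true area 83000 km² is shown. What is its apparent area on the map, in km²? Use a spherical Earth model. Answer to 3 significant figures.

270000 km²

The Mercator projection is conformal; its linear scale factor is the same in every direction and equals sec φ = 1/cos φ.
Areal scale = k² = sec²φ = 1/cos²(56.3°) = 1/0.5548² = 3.248.
Apparent area = 83000 × 3.248 ≈ 270000 km².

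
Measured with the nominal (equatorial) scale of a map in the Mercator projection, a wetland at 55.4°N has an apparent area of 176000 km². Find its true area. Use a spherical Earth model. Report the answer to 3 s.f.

56800 km²

The Mercator projection is conformal; its linear scale factor is the same in every direction and equals sec φ = 1/cos φ.
Areal scale = k² = sec²φ = 1/cos²(55.4°) = 1/0.5678² = 3.101.
True area = apparent / (areal scale) = 176000 / 3.101 ≈ 56800 km².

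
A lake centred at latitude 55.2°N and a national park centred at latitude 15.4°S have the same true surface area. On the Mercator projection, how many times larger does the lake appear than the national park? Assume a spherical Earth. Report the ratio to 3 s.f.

2.85

Mercator areal scale is sec²φ.
At 55.2°: sec²(55.2°) = 1/0.5707² = 3.070.
At 15.4°: sec²(15.4°) = 1/0.9641² = 1.076.
Ratio = 3.070/1.076 = cos²(15.4°)/cos²(55.2°) ≈ 2.85.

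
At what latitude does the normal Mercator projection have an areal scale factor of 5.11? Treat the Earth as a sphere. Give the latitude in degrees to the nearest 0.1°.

63.7°

Mercator areal scale is sec²φ.
sec²φ = 5.11  ⇒  cos²φ = 0.1957  ⇒  cos φ = 0.4424.
φ = arccos(0.4424) ≈ 63.7°.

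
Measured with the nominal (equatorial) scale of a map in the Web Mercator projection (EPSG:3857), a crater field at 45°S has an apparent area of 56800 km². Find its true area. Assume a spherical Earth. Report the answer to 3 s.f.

For Mercator, h = k = sec φ (a conformal cylindrical projection has a single point scale, 1/cos φ).
Areal scale = k² = sec²φ = 1/cos²(45°) = 1/0.7071² = 2.000.
True area = apparent / (areal scale) = 56800 / 2.000 ≈ 28400 km².

28400 km²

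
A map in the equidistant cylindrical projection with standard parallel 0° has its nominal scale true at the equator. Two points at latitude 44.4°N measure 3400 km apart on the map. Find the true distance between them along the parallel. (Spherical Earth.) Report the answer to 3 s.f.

Plate carrée maps x = Rλ, y = Rφ. The meridian scale is h = 1 and the parallel scale is k = 1/cos φ = sec φ.
Along the parallel at 44.4°, map distances are exaggerated by k = sec 44.4° = 1.400.
True distance = 3400 / 1.400 = 3400 × cos 44.4° ≈ 2430 km.

2430 km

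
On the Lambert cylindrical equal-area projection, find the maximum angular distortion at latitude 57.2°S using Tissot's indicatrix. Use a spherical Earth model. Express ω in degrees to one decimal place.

66.2°

The Lambert cylindrical equal-area projection is the cylindrical equal-area projection with its standard parallel at the equator (φ₀ = 0). A cylindrical equal-area projection with standard parallel φ₀ has meridian scale h = cos φ / cos φ₀ and parallel scale k = cos φ₀ / cos φ (so areas are preserved, h·k = 1).
At 57.2°: h = 0.5417, k = 1.846; principal scales a = 1.846, b = 0.5417.
sin(ω/2) = (a − b)/(a + b) = 1.304/2.388 = 0.5463, so ω = 2 arcsin(0.5463) ≈ 66.2°.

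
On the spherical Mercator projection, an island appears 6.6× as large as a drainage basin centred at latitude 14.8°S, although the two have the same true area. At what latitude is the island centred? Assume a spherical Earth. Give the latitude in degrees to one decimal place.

On Mercator, (apparent₁)/(apparent₂) = sec²φ₁ / sec²φ₂ when true areas are equal.
cos²φ₂ / cos²φ₁ = 6.6  ⇒  cos φ₁ = cos 14.8° / √6.6 = 0.9668/2.569 = 0.3763.
φ₁ = arccos(0.3763) ≈ 67.9°.

67.9°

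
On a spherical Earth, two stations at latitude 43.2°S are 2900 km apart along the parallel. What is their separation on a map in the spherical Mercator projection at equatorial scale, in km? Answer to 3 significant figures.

The Mercator projection is conformal; its linear scale factor is the same in every direction and equals sec φ = 1/cos φ.
Along the parallel, k = sec 43.2° = 1/0.7290 = 1.372.
Map distance = 2900 × 1.372 ≈ 3980 km.

3980 km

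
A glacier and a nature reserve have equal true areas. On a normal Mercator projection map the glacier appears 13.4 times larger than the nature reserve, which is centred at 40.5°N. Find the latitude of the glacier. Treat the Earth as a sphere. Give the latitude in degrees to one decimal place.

78.0°

On Mercator, (apparent₁)/(apparent₂) = sec²φ₁ / sec²φ₂ when true areas are equal.
cos²φ₂ / cos²φ₁ = 13.4  ⇒  cos φ₁ = cos 40.5° / √13.4 = 0.7604/3.661 = 0.2077.
φ₁ = arccos(0.2077) ≈ 78.0°.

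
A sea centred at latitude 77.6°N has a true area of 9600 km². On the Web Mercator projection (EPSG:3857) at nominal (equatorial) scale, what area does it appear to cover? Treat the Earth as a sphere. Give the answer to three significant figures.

208000 km²

The Mercator projection is conformal; its linear scale factor is the same in every direction and equals sec φ = 1/cos φ.
Areal scale = k² = sec²φ = 1/cos²(77.6°) = 1/0.2147² = 21.69.
Apparent area = 9600 × 21.69 ≈ 208000 km².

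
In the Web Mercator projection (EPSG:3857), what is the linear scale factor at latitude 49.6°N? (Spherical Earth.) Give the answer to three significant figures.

1.54

For Mercator, h = k = sec φ (a conformal cylindrical projection has a single point scale, 1/cos φ).
k = 1/cos 49.6° = 1/0.6481 = 1.543.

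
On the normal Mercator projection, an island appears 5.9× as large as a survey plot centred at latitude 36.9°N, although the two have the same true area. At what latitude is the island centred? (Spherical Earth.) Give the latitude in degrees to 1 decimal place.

For equal true areas on Mercator, apparent areas scale as sec²φ, so the ratio is cos²φ₂ / cos²φ₁.
cos²φ₂ / cos²φ₁ = 5.9  ⇒  cos φ₁ = cos 36.9° / √5.9 = 0.7997/2.429 = 0.3292.
φ₁ = arccos(0.3292) ≈ 70.8°.

70.8°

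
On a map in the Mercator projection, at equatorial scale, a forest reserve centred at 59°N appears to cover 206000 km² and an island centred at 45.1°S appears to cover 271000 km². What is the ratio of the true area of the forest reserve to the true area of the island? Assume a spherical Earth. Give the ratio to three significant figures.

0.405

On Mercator the areal scale is sec²φ, so true area = apparent × cos²φ.
True area of forest reserve: 206000 × cos²(59°) = 206000 × 0.2653 = 54640 km².
True area of island: 271000 × cos²(45.1°) = 271000 × 0.4983 = 135000 km².
Ratio = 54640 / 135000 ≈ 0.405.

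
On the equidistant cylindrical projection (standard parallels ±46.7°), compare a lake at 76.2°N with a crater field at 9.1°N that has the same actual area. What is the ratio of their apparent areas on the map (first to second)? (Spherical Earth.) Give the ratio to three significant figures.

4.14

The equidistant cylindrical projection with φ₀ = 46.7° has h = 1 (meridians true) and k = cos φ₀ / cos φ along parallels.
Areal scale at 76.2°: h·k = 1.000 × 2.875 = 2.875.
Areal scale at 9.1°: h·k = 1.000 × 0.6946 = 0.6946.
Ratio = 2.875/0.6946 ≈ 4.14.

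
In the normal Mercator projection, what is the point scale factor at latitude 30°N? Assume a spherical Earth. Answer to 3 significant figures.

1.15

For Mercator, h = k = sec φ (a conformal cylindrical projection has a single point scale, 1/cos φ).
k = 1/cos 30° = 1/0.8660 = 1.155.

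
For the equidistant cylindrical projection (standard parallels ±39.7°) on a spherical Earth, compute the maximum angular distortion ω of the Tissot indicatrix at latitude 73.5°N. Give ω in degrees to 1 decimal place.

In the equirectangular projection with standard parallel φ₀ = 39.7° (x = Rλ cos φ₀, y = Rφ), meridians are true-scale (h = 1) and the parallel scale is k = cos φ₀ / cos φ.
At 73.5°: h = 1.000, k = 2.709; principal scales a = 2.709, b = 1.000.
sin(ω/2) = (a − b)/(a + b) = 1.709/3.709 = 0.4608, so ω = 2 arcsin(0.4608) ≈ 54.9°.

54.9°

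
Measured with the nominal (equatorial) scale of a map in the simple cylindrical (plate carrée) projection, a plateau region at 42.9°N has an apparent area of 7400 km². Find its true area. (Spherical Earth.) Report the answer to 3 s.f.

5420 km²

For the equirectangular projection with φ₀ = 0 (plate carrée), h = 1 along meridians and k = sec φ along parallels.
Areal scale = h·k = 1 × sec φ; at 42.9°, h = 1.000, k = 1.365, so h·k = 1.365.
True area = apparent / (areal scale) = 7400 / 1.365 ≈ 5420 km².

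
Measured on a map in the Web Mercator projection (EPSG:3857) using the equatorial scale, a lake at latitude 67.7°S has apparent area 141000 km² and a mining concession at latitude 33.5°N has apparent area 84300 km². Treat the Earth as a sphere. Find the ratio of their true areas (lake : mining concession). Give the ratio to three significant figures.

0.346

Since Mercator area scale is 1/cos²φ, the true area equals the apparent area multiplied by cos²φ.
True area of lake: 141000 × cos²(67.7°) = 141000 × 0.1440 = 20300 km².
True area of mining concession: 84300 × cos²(33.5°) = 84300 × 0.6954 = 58620 km².
Ratio = 20300 / 58620 ≈ 0.346.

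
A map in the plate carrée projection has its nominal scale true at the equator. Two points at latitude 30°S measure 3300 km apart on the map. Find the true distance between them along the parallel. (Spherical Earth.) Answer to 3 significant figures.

2860 km

Plate carrée maps x = Rλ, y = Rφ. The meridian scale is h = 1 and the parallel scale is k = 1/cos φ = sec φ.
Along the parallel at 30°, map distances are exaggerated by k = sec 30° = 1.155.
True distance = 3300 / 1.155 = 3300 × cos 30° ≈ 2860 km.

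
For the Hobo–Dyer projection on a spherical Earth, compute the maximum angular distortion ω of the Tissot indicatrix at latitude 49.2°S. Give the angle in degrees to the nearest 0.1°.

The Hobo–Dyer projection is cylindrical equal-area with φ₀ = 37.5°. Cylindrical equal-area (φ₀ = 37.5°): h = cos φ / cos 37.5° along meridians, k = cos 37.5° / cos φ along parallels; h·k = 1.
At 49.2°: h = 0.8236, k = 1.214; principal scales a = 1.214, b = 0.8236.
sin(ω/2) = (a − b)/(a + b) = 0.3905/2.038 = 0.1916, so ω = 2 arcsin(0.1916) ≈ 22.1°.

22.1°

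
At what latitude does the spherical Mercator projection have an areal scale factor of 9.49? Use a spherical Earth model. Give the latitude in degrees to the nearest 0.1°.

Mercator areal scale is sec²φ.
sec²φ = 9.49  ⇒  cos²φ = 0.1054  ⇒  cos φ = 0.3246.
φ = arccos(0.3246) ≈ 71.1°.

71.1°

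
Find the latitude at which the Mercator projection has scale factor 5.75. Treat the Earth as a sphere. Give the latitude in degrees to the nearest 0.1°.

80.0°

Mercator scale is k = sec φ = 1/cos φ.
1/cos φ = 5.75  ⇒  cos φ = 0.1739  ⇒  φ = arccos(0.1739) ≈ 80.0°.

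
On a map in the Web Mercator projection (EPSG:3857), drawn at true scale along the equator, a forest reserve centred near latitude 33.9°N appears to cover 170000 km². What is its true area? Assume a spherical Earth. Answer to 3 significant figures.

For Mercator, h = k = sec φ (a conformal cylindrical projection has a single point scale, 1/cos φ).
Areal scale = k² = sec²φ = 1/cos²(33.9°) = 1/0.8300² = 1.452.
True area = apparent / (areal scale) = 170000 / 1.452 ≈ 117000 km².

117000 km²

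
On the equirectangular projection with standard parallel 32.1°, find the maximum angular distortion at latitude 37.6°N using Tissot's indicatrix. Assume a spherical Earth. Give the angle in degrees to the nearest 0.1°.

The equidistant cylindrical projection with φ₀ = 32.1° has h = 1 (meridians true) and k = cos φ₀ / cos φ along parallels.
At 37.6°: h = 1.000, k = 1.069; principal scales a = 1.069, b = 1.000.
sin(ω/2) = (a − b)/(a + b) = 0.06921/2.069 = 0.03345, so ω = 2 arcsin(0.03345) ≈ 3.8°.

3.8°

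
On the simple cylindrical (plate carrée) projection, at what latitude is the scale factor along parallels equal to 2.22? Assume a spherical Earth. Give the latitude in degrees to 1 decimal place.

Plate carrée: h = 1, k = sec φ along parallels.
sec φ = 2.22  ⇒  cos φ = 0.4505  ⇒  φ ≈ 63.2°.

63.2°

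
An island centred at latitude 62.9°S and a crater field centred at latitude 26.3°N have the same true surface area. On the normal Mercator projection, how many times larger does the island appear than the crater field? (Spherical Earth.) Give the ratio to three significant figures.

On Mercator, area is exaggerated by sec²φ = 1/cos²φ.
At 62.9°: sec²(62.9°) = 1/0.4555² = 4.819.
At 26.3°: sec²(26.3°) = 1/0.8965² = 1.244.
Ratio = 4.819/1.244 = cos²(26.3°)/cos²(62.9°) ≈ 3.87.

3.87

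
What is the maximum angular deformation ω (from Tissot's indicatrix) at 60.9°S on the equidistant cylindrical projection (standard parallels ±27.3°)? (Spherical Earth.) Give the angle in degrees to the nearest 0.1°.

The equidistant cylindrical projection with φ₀ = 27.3° has h = 1 (meridians true) and k = cos φ₀ / cos φ along parallels.
At 60.9°: h = 1.000, k = 1.827; principal scales a = 1.827, b = 1.000.
sin(ω/2) = (a − b)/(a + b) = 0.8272/2.827 = 0.2926, so ω = 2 arcsin(0.2926) ≈ 34.0°.

34.0°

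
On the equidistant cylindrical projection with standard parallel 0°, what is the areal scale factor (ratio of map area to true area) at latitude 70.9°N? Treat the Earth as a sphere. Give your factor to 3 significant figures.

3.06

Plate carrée maps x = Rλ, y = Rφ. The meridian scale is h = 1 and the parallel scale is k = 1/cos φ = sec φ.
Areal scale = h·k = 1 × sec φ; at 70.9°, h = 1.000, k = 3.056, so h·k = 3.056.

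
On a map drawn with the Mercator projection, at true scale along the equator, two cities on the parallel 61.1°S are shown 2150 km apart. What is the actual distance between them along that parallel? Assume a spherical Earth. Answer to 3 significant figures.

1040 km

Mercator is conformal, so the point scale is isotropic: h = k = sec φ = 1/cos φ.
Along the parallel at 61.1°, map distances are exaggerated by k = sec 61.1° = 2.069.
True distance = 2150 / 2.069 = 2150 × cos 61.1° ≈ 1040 km.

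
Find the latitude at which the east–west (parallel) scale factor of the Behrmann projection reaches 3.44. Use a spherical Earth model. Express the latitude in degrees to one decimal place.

The Behrmann projection is cylindrical equal-area with φ₀ = 30°. For cylindrical equal-area with standard parallel φ₀, h = cos φ / cos φ₀ and k = cos φ₀ / cos φ, so h·k = 1.
k = cos φ₀ / cos φ = 3.44  ⇒  cos φ = cos 30° / 3.44 = 0.2518.
φ = arccos(0.2518) ≈ 75.4°.

75.4°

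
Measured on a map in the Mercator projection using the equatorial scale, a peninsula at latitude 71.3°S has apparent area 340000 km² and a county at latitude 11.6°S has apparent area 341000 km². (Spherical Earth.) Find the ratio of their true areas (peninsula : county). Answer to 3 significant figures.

0.107

On Mercator the areal scale is sec²φ, so true area = apparent × cos²φ.
True area of peninsula: 340000 × cos²(71.3°) = 340000 × 0.1028 = 34950 km².
True area of county: 341000 × cos²(11.6°) = 341000 × 0.9596 = 327200 km².
Ratio = 34950 / 327200 ≈ 0.107.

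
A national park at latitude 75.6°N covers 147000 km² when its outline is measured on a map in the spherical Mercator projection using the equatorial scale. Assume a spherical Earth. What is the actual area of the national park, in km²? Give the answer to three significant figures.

Mercator is conformal, so the point scale is isotropic: h = k = sec φ = 1/cos φ.
Areal scale = k² = sec²φ = 1/cos²(75.6°) = 1/0.2487² = 16.17.
True area = apparent / (areal scale) = 147000 / 16.17 ≈ 9090 km².

9090 km²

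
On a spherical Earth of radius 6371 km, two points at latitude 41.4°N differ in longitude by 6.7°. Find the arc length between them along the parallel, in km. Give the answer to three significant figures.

559 km

Arc length along a parallel = R cos φ · Δλ (with Δλ in radians).
= 6371 × cos 41.4° × (6.7° × π/180) = 6371 × 0.7501 × 0.1169 ≈ 559 km.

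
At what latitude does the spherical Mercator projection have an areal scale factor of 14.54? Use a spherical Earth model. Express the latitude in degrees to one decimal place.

Mercator areal scale is sec²φ.
sec²φ = 14.54  ⇒  cos²φ = 0.06878  ⇒  cos φ = 0.2623.
φ = arccos(0.2623) ≈ 74.8°.

74.8°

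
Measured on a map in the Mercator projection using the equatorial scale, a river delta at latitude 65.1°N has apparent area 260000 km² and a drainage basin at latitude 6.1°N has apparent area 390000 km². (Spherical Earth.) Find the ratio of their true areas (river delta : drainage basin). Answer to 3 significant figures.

On Mercator the areal scale is sec²φ, so true area = apparent × cos²φ.
True area of river delta: 260000 × cos²(65.1°) = 260000 × 0.1773 = 46090 km².
True area of drainage basin: 390000 × cos²(6.1°) = 390000 × 0.9887 = 385600 km².
Ratio = 46090 / 385600 ≈ 0.120.

0.120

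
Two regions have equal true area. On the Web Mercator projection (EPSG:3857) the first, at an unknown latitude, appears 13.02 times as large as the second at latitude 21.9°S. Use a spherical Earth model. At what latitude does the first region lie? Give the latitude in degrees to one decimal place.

75.1°

Mercator areal scale is sec²φ, so apparent-area ratio = sec²φ₁ / sec²φ₂ = cos²φ₂ / cos²φ₁.
cos²φ₂ / cos²φ₁ = 13.02  ⇒  cos φ₁ = cos 21.9° / √13.02 = 0.9278/3.608 = 0.2571.
φ₁ = arccos(0.2571) ≈ 75.1°.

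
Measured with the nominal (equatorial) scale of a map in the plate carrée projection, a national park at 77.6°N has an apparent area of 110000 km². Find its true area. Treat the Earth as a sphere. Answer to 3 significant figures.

Plate carrée maps x = Rλ, y = Rφ. The meridian scale is h = 1 and the parallel scale is k = 1/cos φ = sec φ.
Areal scale = h·k = 1 × sec φ; at 77.6°, h = 1.000, k = 4.657, so h·k = 4.657.
True area = apparent / (areal scale) = 110000 / 4.657 ≈ 23600 km².

23600 km²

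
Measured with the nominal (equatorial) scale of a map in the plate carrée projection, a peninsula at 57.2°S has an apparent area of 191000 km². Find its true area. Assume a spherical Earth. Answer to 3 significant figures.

103000 km²

For the equirectangular projection with φ₀ = 0 (plate carrée), h = 1 along meridians and k = sec φ along parallels.
Areal scale = h·k = 1 × sec φ; at 57.2°, h = 1.000, k = 1.846, so h·k = 1.846.
True area = apparent / (areal scale) = 191000 / 1.846 ≈ 103000 km².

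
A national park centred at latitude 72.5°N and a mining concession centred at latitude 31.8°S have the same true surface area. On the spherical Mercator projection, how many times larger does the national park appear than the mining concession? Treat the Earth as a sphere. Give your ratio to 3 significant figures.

7.99

On Mercator, area is exaggerated by sec²φ = 1/cos²φ.
At 72.5°: sec²(72.5°) = 1/0.3007² = 11.06.
At 31.8°: sec²(31.8°) = 1/0.8499² = 1.384.
Ratio = 11.06/1.384 = cos²(31.8°)/cos²(72.5°) ≈ 7.99.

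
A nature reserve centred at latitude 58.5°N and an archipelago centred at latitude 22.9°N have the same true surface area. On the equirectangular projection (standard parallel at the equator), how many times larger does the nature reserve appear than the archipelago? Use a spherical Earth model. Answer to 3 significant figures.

Plate carrée maps x = Rλ, y = Rφ. The meridian scale is h = 1 and the parallel scale is k = 1/cos φ = sec φ.
Areal scale at 58.5°: h·k = 1.000 × 1.914 = 1.914.
Areal scale at 22.9°: h·k = 1.000 × 1.086 = 1.086.
Ratio = 1.914/1.086 ≈ 1.76.

1.76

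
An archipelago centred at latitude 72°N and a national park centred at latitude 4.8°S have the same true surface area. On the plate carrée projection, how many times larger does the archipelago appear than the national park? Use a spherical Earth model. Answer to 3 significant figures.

For the equirectangular projection with φ₀ = 0 (plate carrée), h = 1 along meridians and k = sec φ along parallels.
Areal scale at 72°: h·k = 1.000 × 3.236 = 3.236.
Areal scale at 4.8°: h·k = 1.000 × 1.004 = 1.004.
Ratio = 3.236/1.004 ≈ 3.22.

3.22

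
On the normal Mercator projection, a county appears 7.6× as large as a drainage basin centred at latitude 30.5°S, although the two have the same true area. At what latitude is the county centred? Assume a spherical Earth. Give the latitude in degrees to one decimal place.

71.8°

For equal true areas on Mercator, apparent areas scale as sec²φ, so the ratio is cos²φ₂ / cos²φ₁.
cos²φ₂ / cos²φ₁ = 7.6  ⇒  cos φ₁ = cos 30.5° / √7.6 = 0.8616/2.757 = 0.3125.
φ₁ = arccos(0.3125) ≈ 71.8°.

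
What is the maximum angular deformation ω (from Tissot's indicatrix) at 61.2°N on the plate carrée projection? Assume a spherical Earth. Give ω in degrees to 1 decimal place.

40.9°

For the equirectangular projection with φ₀ = 0 (plate carrée), h = 1 along meridians and k = sec φ along parallels.
At 61.2°: h = 1.000, k = 2.076; principal scales a = 2.076, b = 1.000.
sin(ω/2) = (a − b)/(a + b) = 1.076/3.076 = 0.3498, so ω = 2 arcsin(0.3498) ≈ 40.9°.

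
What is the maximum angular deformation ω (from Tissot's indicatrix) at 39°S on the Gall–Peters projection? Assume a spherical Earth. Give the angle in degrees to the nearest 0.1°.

Gall–Peters is a cylindrical equal-area projection with standard parallels at ±45°. Cylindrical equal-area (φ₀ = 45°): h = cos φ / cos 45° along meridians, k = cos 45° / cos φ along parallels; h·k = 1.
At 39°: h = 1.099, k = 0.9099; principal scales a = 1.099, b = 0.9099.
sin(ω/2) = (a − b)/(a + b) = 0.1892/2.009 = 0.09417, so ω = 2 arcsin(0.09417) ≈ 10.8°.

10.8°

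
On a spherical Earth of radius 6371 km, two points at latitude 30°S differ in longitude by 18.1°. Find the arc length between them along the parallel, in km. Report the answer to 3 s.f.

1740 km

Arc length along a parallel = R cos φ · Δλ (with Δλ in radians).
= 6371 × cos 30° × (18.1° × π/180) = 6371 × 0.8660 × 0.3159 ≈ 1740 km.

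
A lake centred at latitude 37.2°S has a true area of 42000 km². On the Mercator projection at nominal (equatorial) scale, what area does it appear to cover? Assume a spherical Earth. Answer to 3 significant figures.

66200 km²

Mercator is conformal, so the point scale is isotropic: h = k = sec φ = 1/cos φ.
Areal scale = k² = sec²φ = 1/cos²(37.2°) = 1/0.7965² = 1.576.
Apparent area = 42000 × 1.576 ≈ 66200 km².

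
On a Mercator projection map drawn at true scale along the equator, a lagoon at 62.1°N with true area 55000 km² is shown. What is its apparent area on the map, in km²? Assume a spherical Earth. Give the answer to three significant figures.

For Mercator, h = k = sec φ (a conformal cylindrical projection has a single point scale, 1/cos φ).
Areal scale = k² = sec²φ = 1/cos²(62.1°) = 1/0.4679² = 4.567.
Apparent area = 55000 × 4.567 ≈ 251000 km².

251000 km²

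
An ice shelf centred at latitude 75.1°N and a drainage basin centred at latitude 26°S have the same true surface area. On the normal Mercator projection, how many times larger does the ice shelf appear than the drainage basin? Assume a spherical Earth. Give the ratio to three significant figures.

On Mercator, area is exaggerated by sec²φ = 1/cos²φ.
At 75.1°: sec²(75.1°) = 1/0.2571² = 15.12.
At 26°: sec²(26°) = 1/0.8988² = 1.238.
Ratio = 15.12/1.238 = cos²(26°)/cos²(75.1°) ≈ 12.2.

12.2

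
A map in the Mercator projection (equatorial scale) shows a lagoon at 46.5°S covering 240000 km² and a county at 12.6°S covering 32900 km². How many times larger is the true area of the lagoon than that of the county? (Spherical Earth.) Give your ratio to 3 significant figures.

3.63

Since Mercator area scale is 1/cos²φ, the true area equals the apparent area multiplied by cos²φ.
True area of lagoon: 240000 × cos²(46.5°) = 240000 × 0.4738 = 113700 km².
True area of county: 32900 × cos²(12.6°) = 32900 × 0.9524 = 31330 km².
Ratio = 113700 / 31330 ≈ 3.63.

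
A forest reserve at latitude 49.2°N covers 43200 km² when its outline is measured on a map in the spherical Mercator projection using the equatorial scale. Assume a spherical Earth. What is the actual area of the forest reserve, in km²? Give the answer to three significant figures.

18400 km²

The Mercator projection is conformal; its linear scale factor is the same in every direction and equals sec φ = 1/cos φ.
Areal scale = k² = sec²φ = 1/cos²(49.2°) = 1/0.6534² = 2.342.
True area = apparent / (areal scale) = 43200 / 2.342 ≈ 18400 km².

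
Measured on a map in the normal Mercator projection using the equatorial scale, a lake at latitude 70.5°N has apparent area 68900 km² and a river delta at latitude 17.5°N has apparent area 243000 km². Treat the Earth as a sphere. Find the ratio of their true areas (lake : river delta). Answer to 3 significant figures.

0.0347

Since Mercator area scale is 1/cos²φ, the true area equals the apparent area multiplied by cos²φ.
True area of lake: 68900 × cos²(70.5°) = 68900 × 0.1114 = 7677 km².
True area of river delta: 243000 × cos²(17.5°) = 243000 × 0.9096 = 221000 km².
Ratio = 7677 / 221000 ≈ 0.0347.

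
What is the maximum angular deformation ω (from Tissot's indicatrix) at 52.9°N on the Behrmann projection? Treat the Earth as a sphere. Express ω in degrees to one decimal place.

The Behrmann projection is cylindrical equal-area with φ₀ = 30°. Cylindrical equal-area (φ₀ = 30°): h = cos φ / cos 30° along meridians, k = cos 30° / cos φ along parallels; h·k = 1.
At 52.9°: h = 0.6965, k = 1.436; principal scales a = 1.436, b = 0.6965.
sin(ω/2) = (a − b)/(a + b) = 0.7392/2.132 = 0.3467, so ω = 2 arcsin(0.3467) ≈ 40.6°.

40.6°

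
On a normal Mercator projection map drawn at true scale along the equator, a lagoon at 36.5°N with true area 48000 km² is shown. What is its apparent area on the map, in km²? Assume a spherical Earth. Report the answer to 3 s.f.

74300 km²

The Mercator projection is conformal; its linear scale factor is the same in every direction and equals sec φ = 1/cos φ.
Areal scale = k² = sec²φ = 1/cos²(36.5°) = 1/0.8039² = 1.548.
Apparent area = 48000 × 1.548 ≈ 74300 km².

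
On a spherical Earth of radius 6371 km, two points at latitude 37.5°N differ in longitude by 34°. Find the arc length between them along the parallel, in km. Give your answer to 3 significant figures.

Arc length along a parallel = R cos φ · Δλ (with Δλ in radians).
= 6371 × cos 37.5° × (34° × π/180) = 6371 × 0.7934 × 0.5934 ≈ 3000 km.

3000 km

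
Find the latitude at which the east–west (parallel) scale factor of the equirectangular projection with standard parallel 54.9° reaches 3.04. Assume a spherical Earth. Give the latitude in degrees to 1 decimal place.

79.1°

In the equirectangular projection with standard parallel φ₀ = 54.9° (x = Rλ cos φ₀, y = Rφ), meridians are true-scale (h = 1) and the parallel scale is k = cos φ₀ / cos φ.
k = cos φ₀ / cos φ = 3.04  ⇒  cos φ = cos 54.9° / 3.04 = 0.1891.
φ = arccos(0.1891) ≈ 79.1°.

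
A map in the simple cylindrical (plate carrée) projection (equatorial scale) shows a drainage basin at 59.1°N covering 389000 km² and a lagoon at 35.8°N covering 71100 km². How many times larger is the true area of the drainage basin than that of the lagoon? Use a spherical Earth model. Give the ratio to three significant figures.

3.46

On the plate carrée, areal scale = h·k = 1 × sec φ, so true area = apparent × cos φ.
True area of drainage basin: 389000 × cos(59.1°) = 389000 × 0.5135 = 199800 km².
True area of lagoon: 71100 × cos(35.8°) = 71100 × 0.8111 = 57670 km².
Ratio = 199800 / 57670 ≈ 3.46.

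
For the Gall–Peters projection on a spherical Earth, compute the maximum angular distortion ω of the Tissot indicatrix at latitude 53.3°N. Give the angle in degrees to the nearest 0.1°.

The Gall–Peters projection is cylindrical equal-area with φ₀ = 45°. For cylindrical equal-area with standard parallel φ₀, h = cos φ / cos φ₀ and k = cos φ₀ / cos φ, so h·k = 1.
At 53.3°: h = 0.8452, k = 1.183; principal scales a = 1.183, b = 0.8452.
sin(ω/2) = (a − b)/(a + b) = 0.3380/2.028 = 0.1666, so ω = 2 arcsin(0.1666) ≈ 19.2°.

19.2°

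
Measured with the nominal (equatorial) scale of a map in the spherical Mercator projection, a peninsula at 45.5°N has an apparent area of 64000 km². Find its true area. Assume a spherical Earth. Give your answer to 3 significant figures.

31400 km²

The Mercator projection is conformal; its linear scale factor is the same in every direction and equals sec φ = 1/cos φ.
Areal scale = k² = sec²φ = 1/cos²(45.5°) = 1/0.7009² = 2.036.
True area = apparent / (areal scale) = 64000 / 2.036 ≈ 31400 km².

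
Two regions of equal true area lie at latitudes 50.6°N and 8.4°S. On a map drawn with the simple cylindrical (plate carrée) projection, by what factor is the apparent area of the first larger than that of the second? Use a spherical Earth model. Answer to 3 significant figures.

Plate carrée maps x = Rλ, y = Rφ. The meridian scale is h = 1 and the parallel scale is k = 1/cos φ = sec φ.
Areal scale at 50.6°: h·k = 1.000 × 1.575 = 1.575.
Areal scale at 8.4°: h·k = 1.000 × 1.011 = 1.011.
Ratio = 1.575/1.011 ≈ 1.56.

1.56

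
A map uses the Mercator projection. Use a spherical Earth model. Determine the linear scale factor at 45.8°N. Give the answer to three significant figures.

1.43

Mercator is conformal, so the point scale is isotropic: h = k = sec φ = 1/cos φ.
k = 1/cos 45.8° = 1/0.6972 = 1.434.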